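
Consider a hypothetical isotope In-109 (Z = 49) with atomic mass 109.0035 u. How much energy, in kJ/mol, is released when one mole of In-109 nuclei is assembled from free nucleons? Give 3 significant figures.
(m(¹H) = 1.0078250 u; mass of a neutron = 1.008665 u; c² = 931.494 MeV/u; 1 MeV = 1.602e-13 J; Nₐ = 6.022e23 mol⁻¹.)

The nucleus contains 49 protons and 109 − 49 = 60 neutrons.
Σm = 49·m(¹H) + 60·m_n = 49.3834250 + 60.519900 = 109.9033250 u
Δm = 109.9033250 − 109.0035 = 0.8998250 u
Binding energy = Δm·c² = 0.8998250 × 931.494 MeV/u = 838.182 MeV
Per nucleus in joules: 838.182 MeV × 1.602e-13 J/MeV = 1.3428e-10 J
Per mole: 1.3428e-10 J × 6.022e23 mol⁻¹ = 8.0863e+13 J/mol

8.09e+10 kJ/mol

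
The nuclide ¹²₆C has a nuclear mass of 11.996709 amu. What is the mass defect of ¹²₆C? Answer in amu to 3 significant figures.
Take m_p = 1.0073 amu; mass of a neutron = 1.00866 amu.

0.0991 amu

The nucleus contains 6 protons and 12 − 6 = 6 neutrons.
Mass of separated nucleons = 6(1.0073) + 6(1.00866) = 6.0438 + 6.05196 = 12.09576 amu
Δm = 12.09576 − 11.996709 = 0.099051 amu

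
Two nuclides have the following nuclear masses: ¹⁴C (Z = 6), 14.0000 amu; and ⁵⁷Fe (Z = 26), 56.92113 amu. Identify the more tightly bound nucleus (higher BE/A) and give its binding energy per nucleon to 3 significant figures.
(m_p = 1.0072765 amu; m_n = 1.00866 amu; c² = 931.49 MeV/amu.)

⁵⁷Fe; 8.77 MeV/nucleon

¹⁴C: Σm = 6(1.0072765) + 8(1.00866) = 14.1129390 amu; Δm = 0.1129390 amu; E_B = 105.20 MeV; E_B/A = 7.514 MeV
⁵⁷Fe: Σm = 26(1.0072765) + 31(1.00866) = 57.4576490 amu; Δm = 0.5365190 amu; E_B = 499.76 MeV; E_B/A = 8.768 MeV
⁵⁷Fe has the higher binding energy per nucleon, so it is the more tightly bound nucleus.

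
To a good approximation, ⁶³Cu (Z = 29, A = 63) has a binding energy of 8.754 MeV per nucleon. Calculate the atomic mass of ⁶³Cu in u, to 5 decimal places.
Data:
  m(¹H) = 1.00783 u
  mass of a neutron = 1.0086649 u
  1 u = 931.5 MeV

62.92962 u

Total binding energy = 63 × 8.754 = 551.502 MeV
Mass defect = 551.502 MeV / (931.5 MeV/u) = 0.5920580 u
Constituent mass = 29(1.00783) + 34(1.0086649) = 63.5216766 u
Atomic mass = 63.5216766 − 0.5920580 = 62.9296186 u ≈ 62.92962 u (to 5 decimal places)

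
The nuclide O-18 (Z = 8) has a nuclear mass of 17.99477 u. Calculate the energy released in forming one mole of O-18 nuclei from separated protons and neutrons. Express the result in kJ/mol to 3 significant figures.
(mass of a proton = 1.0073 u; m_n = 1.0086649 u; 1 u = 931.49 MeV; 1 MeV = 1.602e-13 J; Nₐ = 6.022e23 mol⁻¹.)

Z = 8, so N = A − Z = 18 − 8 = 10.
Total constituent mass: 8 × 1.0073 + 10 × 1.0086649 = 18.1450490 u
Δm = 18.1450490 − 17.99477 = 0.1502790 u
E_B = 0.1502790 × 931.49 = 139.983 MeV
Per nucleus in joules: 139.983 MeV × 1.602e-13 J/MeV = 2.2425e-11 J
Per mole: 2.2425e-11 J × 6.022e23 mol⁻¹ = 1.3504e+13 J/mol

1.35e+10 kJ/mol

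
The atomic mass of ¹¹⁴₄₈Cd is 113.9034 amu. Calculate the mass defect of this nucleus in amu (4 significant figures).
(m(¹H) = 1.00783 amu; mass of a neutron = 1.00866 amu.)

1.044 amu

With 48 protons and 66 neutrons (A = 114):
Total constituent mass: 48 × 1.00783 + 66 × 1.00866 = 114.94740 amu
Mass defect Δm = 114.94740 − 113.9034 = 1.04400 amu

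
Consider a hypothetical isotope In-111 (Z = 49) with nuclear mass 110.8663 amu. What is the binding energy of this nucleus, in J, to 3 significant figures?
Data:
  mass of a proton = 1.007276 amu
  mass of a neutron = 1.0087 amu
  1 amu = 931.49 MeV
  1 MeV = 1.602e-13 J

Mass of separated nucleons = 49(1.007276) + 62(1.0087) = 49.356524 + 62.5394 = 111.895924 amu
Mass defect Δm = 111.895924 − 110.8663 = 1.029624 amu
Converting to energy: 1.029624 amu × 931.49 MeV/amu = 959.084 MeV
In joules: 959.084 MeV × 1.602e-13 J/MeV = 1.5365e-10 J

1.54e-10 J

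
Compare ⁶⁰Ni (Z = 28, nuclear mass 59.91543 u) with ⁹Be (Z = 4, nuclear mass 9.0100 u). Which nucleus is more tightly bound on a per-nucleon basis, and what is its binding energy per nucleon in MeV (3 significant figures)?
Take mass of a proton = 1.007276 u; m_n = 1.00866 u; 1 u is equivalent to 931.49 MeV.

⁶⁰Ni: Σm = 28(1.007276) + 32(1.00866) = 60.480848 u; Δm = 0.565418 u; E_B = 526.68 MeV; E_B/A = 8.778 MeV
⁹Be: Σm = 4(1.007276) + 5(1.00866) = 9.072404 u; Δm = 0.062404 u; E_B = 58.129 MeV; E_B/A = 6.459 MeV
⁶⁰Ni has the higher binding energy per nucleon, so it is the more tightly bound nucleus.

⁶⁰Ni; 8.78 MeV/nucleon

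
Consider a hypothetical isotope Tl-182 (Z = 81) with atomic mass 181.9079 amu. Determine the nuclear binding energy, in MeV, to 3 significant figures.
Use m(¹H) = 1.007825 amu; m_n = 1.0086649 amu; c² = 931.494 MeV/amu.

1490 MeV

Mass of separated nucleons = 81(1.007825) + 101(1.0086649) = 81.633825 + 101.8751549 = 183.5089799 amu
Mass defect Δm = 183.5089799 − 181.9079 = 1.6010799 amu
Converting to energy: 1.6010799 amu × 931.494 MeV/amu = 1491.40 MeV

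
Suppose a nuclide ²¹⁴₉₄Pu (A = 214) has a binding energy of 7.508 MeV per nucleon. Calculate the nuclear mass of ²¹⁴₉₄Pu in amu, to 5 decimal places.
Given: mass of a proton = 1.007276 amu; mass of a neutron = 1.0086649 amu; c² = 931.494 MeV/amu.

Total binding energy = 214 × 7.508 = 1606.712 MeV
Mass defect = 1606.712 MeV / (931.494 MeV/amu) = 1.7248764 amu
Constituent mass = 94(1.007276) + 120(1.0086649) = 215.7237320 amu
Nuclear mass = 215.7237320 − 1.7248764 = 213.9988556 amu ≈ 213.99886 amu (to 5 decimal places)

213.99886 amu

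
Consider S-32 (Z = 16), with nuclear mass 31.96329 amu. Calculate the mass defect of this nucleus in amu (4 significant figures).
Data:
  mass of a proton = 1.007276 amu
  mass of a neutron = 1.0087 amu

Total constituent mass: 16 × 1.007276 + 16 × 1.0087 = 32.255616 amu
The mass defect is 32.255616 − 31.96329 = 0.292326 amu.

0.2923 amu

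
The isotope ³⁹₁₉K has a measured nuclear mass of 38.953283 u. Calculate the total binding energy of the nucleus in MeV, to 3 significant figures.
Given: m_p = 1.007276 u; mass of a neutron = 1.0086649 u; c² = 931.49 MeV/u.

Mass of separated nucleons = 19(1.007276) + 20(1.0086649) = 19.138244 + 20.1732980 = 39.3115420 u
Δm = 39.3115420 − 38.953283 = 0.3582590 u
E_B = 0.3582590 × 931.49 = 333.715 MeV

334 MeV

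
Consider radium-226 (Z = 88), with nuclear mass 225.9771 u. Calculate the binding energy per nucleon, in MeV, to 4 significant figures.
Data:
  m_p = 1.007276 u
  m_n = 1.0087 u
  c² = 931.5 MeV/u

Σm = 88·m_p + 138·m_n = 88.640288 + 139.2006 = 227.840888 u
The mass defect is 227.840888 − 225.9771 = 1.863788 u.
Binding energy = Δm·c² = 1.863788 × 931.5 MeV/u = 1736.12 MeV
Per nucleon: 1736.12 / 226 = 7.682 MeV

7.682 MeV/nucleon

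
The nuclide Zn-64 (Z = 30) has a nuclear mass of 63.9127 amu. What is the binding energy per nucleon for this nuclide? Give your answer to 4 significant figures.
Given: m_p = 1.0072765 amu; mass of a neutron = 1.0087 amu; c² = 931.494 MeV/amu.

8.753 MeV/nucleon

Z = 30, so N = A − Z = 64 − 30 = 34.
Total constituent mass: 30 × 1.0072765 + 34 × 1.0087 = 64.5140950 amu
The mass defect is 64.5140950 − 63.9127 = 0.6013950 amu.
E_B = 0.6013950 × 931.494 = 560.196 MeV
BE/A = 560.196 MeV / 64 = 8.753 MeV/nucleon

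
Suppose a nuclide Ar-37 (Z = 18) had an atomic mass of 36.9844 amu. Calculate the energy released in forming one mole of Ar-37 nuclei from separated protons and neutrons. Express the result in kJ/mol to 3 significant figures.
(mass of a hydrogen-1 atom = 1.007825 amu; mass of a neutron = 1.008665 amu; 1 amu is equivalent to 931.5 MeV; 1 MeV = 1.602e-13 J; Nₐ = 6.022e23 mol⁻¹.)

The nucleus contains 18 protons and 37 − 18 = 19 neutrons.
Mass of separated nucleons = 18(1.007825) + 19(1.008665) = 18.140850 + 19.164635 = 37.305485 amu
Δm = 37.305485 − 36.9844 = 0.321085 amu
Binding energy = Δm·c² = 0.321085 × 931.5 MeV/amu = 299.091 MeV
Per nucleus in joules: 299.091 MeV × 1.602e-13 J/MeV = 4.7914e-11 J
Per mole: 4.7914e-11 J × 6.022e23 mol⁻¹ = 2.8854e+13 J/mol

2.89e+10 kJ/mol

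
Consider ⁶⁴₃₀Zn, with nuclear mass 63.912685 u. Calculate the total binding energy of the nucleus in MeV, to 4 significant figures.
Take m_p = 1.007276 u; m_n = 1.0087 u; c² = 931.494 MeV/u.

With 30 protons and 34 neutrons (A = 64):
Total constituent mass: 30 × 1.007276 + 34 × 1.0087 = 64.514080 u
Mass defect Δm = 64.514080 − 63.912685 = 0.601395 u
Converting to energy: 0.601395 u × 931.494 MeV/u = 560.196 MeV

560.2 MeV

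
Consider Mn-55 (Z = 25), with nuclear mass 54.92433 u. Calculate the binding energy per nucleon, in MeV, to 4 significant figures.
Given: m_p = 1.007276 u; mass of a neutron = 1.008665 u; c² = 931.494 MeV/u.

Z = 25, so N = A − Z = 55 − 25 = 30.
Total constituent mass: 25 × 1.007276 + 30 × 1.008665 = 55.441850 u
Mass defect Δm = 55.441850 − 54.92433 = 0.517520 u
E_B = 0.517520 × 931.494 = 482.067 MeV
Per nucleon: 482.067 / 55 = 8.765 MeV

8.765 MeV/nucleon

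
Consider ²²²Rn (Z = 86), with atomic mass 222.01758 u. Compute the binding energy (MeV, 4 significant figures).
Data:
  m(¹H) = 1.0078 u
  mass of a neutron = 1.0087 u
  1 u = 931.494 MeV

With 86 protons and 136 neutrons (A = 222):
Total constituent mass: 86 × 1.0078 + 136 × 1.0087 = 223.8540 u
Mass defect Δm = 223.8540 − 222.01758 = 1.83642 u
Converting to energy: 1.83642 u × 931.494 MeV/u = 1710.61 MeV

1711 MeV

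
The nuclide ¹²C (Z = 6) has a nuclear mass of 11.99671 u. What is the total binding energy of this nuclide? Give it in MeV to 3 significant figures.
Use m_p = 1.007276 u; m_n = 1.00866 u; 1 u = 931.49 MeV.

The nucleus contains 6 protons and 12 − 6 = 6 neutrons.
Σm = 6·m_p + 6·m_n = 6.043656 + 6.05196 = 12.095616 u
Δm = 12.095616 − 11.99671 = 0.098906 u
Converting to energy: 0.098906 u × 931.49 MeV/u = 92.1299 MeV

92.1 MeV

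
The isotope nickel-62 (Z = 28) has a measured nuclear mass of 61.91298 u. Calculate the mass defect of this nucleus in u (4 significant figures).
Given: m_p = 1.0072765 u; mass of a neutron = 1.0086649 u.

With 28 protons and 34 neutrons (A = 62):
Mass of separated nucleons = 28(1.0072765) + 34(1.0086649) = 28.2037420 + 34.2946066 = 62.4983486 u
Mass defect Δm = 62.4983486 − 61.91298 = 0.5853686 u

0.5854 u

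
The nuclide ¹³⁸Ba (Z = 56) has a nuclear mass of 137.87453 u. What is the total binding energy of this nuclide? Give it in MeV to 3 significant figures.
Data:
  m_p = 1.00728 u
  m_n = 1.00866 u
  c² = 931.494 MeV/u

With 56 protons and 82 neutrons (A = 138):
Total constituent mass: 56 × 1.00728 + 82 × 1.00866 = 139.11780 u
The mass defect is 139.11780 − 137.87453 = 1.24327 u.
Binding energy = Δm·c² = 1.24327 × 931.494 MeV/u = 1158.10 MeV

1160 MeV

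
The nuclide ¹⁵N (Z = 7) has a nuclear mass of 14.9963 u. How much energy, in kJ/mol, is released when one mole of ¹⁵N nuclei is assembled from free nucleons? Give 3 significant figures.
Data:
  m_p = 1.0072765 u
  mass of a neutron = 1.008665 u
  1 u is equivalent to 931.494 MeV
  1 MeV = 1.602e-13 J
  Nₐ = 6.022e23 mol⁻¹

The nucleus contains 7 protons and 15 − 7 = 8 neutrons.
Σm = 7·m_p + 8·m_n = 7.0509355 + 8.069320 = 15.1202555 u
The mass defect is 15.1202555 − 14.9963 = 0.1239555 u.
Binding energy = Δm·c² = 0.1239555 × 931.494 MeV/u = 115.464 MeV
Per nucleus in joules: 115.464 MeV × 1.602e-13 J/MeV = 1.8497e-11 J
Per mole: 1.8497e-11 J × 6.022e23 mol⁻¹ = 1.1139e+13 J/mol

1.11e+10 kJ/mol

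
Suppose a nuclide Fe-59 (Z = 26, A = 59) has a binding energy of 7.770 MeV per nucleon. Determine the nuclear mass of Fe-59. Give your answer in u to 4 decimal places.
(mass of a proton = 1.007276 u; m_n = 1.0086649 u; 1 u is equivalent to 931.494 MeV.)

58.9830 u

Total binding energy = 59 × 7.770 = 458.430 MeV
Mass defect = 458.430 MeV / (931.494 MeV/u) = 0.492145 u
Constituent mass = 26(1.007276) + 33(1.0086649) = 59.4751177 u
Nuclear mass = 59.4751177 − 0.492145 = 58.9829727 u ≈ 58.9830 u (to 4 decimal places)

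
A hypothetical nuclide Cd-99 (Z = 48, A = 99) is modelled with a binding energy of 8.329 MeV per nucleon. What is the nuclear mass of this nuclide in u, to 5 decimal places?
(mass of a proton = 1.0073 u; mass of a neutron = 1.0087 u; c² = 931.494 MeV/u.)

98.90889 u

Total binding energy = 99 × 8.329 = 824.571 MeV
Mass defect = 824.571 MeV / (931.494 MeV/u) = 0.8852134 u
Constituent mass = 48(1.0073) + 51(1.0087) = 99.7941 u
Nuclear mass = 99.7941 − 0.8852134 = 98.9088866 u ≈ 98.90889 u (to 5 decimal places)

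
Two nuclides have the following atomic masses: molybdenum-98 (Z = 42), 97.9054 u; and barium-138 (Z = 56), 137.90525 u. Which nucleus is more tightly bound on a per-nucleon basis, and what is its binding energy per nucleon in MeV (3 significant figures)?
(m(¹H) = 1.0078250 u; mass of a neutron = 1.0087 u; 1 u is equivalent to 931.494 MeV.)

molybdenum-98; 8.65 MeV/nucleon

molybdenum-98: Σm = 42(1.0078250) + 56(1.0087) = 98.8158500 u; Δm = 0.9104500 u; E_B = 848.08 MeV; E_B/A = 8.654 MeV
barium-138: Σm = 56(1.0078250) + 82(1.0087) = 139.1516000 u; Δm = 1.2463500 u; E_B = 1161.0 MeV; E_B/A = 8.413 MeV
molybdenum-98 has the higher binding energy per nucleon, so it is the more tightly bound nucleus.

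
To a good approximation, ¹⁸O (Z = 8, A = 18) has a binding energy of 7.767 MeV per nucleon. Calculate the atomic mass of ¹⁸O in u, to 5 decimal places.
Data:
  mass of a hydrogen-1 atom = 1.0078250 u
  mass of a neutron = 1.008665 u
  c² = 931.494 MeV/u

Total binding energy = 18 × 7.767 = 139.806 MeV
Mass defect = 139.806 MeV / (931.494 MeV/u) = 0.1500879 u
Constituent mass = 8(1.0078250) + 10(1.008665) = 18.1492500 u
Atomic mass = 18.1492500 − 0.1500879 = 17.9991621 u ≈ 17.99916 u (to 5 decimal places)

17.99916 u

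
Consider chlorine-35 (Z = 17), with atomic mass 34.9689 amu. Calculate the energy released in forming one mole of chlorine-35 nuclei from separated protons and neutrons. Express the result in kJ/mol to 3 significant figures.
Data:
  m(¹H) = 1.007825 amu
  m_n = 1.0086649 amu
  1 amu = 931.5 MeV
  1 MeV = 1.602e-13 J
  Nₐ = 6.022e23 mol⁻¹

Z = 17, so N = A − Z = 35 − 17 = 18.
Mass of separated nucleons = 17(1.007825) + 18(1.0086649) = 17.133025 + 18.1559682 = 35.2889932 amu
The mass defect is 35.2889932 − 34.9689 = 0.3200932 amu.
Converting to energy: 0.3200932 amu × 931.5 MeV/amu = 298.167 MeV
Per nucleus in joules: 298.167 MeV × 1.602e-13 J/MeV = 4.7766e-11 J
Per mole: 4.7766e-11 J × 6.022e23 mol⁻¹ = 2.8765e+13 J/mol

2.88e+10 kJ/mol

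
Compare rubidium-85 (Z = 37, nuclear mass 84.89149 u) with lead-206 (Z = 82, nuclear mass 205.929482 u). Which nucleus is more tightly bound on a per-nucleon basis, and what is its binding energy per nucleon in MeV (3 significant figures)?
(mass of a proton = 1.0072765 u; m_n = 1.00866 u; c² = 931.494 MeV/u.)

rubidium-85: Σm = 37(1.0072765) + 48(1.00866) = 85.6849105 u; Δm = 0.7934205 u; E_B = 739.07 MeV; E_B/A = 8.6949 MeV
lead-206: Σm = 82(1.0072765) + 124(1.00866) = 207.6705130 u; Δm = 1.7410310 u; E_B = 1621.8 MeV; E_B/A = 7.873 MeV
rubidium-85 has the higher binding energy per nucleon, so it is the more tightly bound nucleus.

rubidium-85; 8.69 MeV/nucleon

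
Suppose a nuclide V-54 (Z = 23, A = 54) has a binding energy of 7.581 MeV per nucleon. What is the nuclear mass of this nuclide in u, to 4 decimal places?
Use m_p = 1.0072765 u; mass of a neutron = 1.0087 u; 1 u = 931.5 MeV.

Total binding energy = 54 × 7.581 = 409.374 MeV
Mass defect = 409.374 MeV / (931.5 MeV/u) = 0.439478 u
Constituent mass = 23(1.0072765) + 31(1.0087) = 54.4370595 u
Nuclear mass = 54.4370595 − 0.439478 = 53.9975815 u ≈ 53.9976 u (to 4 decimal places)

53.9976 u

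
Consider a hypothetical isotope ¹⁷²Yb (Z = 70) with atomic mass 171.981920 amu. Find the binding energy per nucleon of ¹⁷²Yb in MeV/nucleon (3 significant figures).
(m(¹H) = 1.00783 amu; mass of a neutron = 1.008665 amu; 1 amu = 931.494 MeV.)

Mass of separated nucleons = 70(1.00783) + 102(1.008665) = 70.54810 + 102.883830 = 173.431930 amu
Δm = 173.431930 − 171.981920 = 1.450010 amu
E_B = 1.450010 × 931.494 = 1350.68 MeV
Per nucleon: 1350.68 / 172 = 7.853 MeV

7.85 MeV/nucleon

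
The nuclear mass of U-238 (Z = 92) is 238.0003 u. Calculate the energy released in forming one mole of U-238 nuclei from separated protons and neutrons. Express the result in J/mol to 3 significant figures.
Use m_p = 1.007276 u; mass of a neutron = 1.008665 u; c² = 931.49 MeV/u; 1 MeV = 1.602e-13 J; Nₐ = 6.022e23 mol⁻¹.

Total constituent mass: 92 × 1.007276 + 146 × 1.008665 = 239.934482 u
The mass defect is 239.934482 − 238.0003 = 1.934182 u.
E_B = 1.934182 × 931.49 = 1801.67 MeV
Per nucleus in joules: 1801.67 MeV × 1.602e-13 J/MeV = 2.8863e-10 J
Per mole: 2.8863e-10 J × 6.022e23 mol⁻¹ = 1.7381e+14 J/mol

1.74e+14 J/mol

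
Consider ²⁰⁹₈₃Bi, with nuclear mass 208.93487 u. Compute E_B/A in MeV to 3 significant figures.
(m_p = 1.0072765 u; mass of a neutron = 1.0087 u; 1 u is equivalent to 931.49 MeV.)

The nucleus contains 83 protons and 209 − 83 = 126 neutrons.
Mass of separated nucleons = 83(1.0072765) + 126(1.0087) = 83.6039495 + 127.0962 = 210.7001495 u
Mass defect Δm = 210.7001495 − 208.93487 = 1.7652795 u
E_B = 1.7652795 × 931.49 = 1644.34 MeV
Per nucleon: 1644.34 / 209 = 7.868 MeV

7.87 MeV/nucleon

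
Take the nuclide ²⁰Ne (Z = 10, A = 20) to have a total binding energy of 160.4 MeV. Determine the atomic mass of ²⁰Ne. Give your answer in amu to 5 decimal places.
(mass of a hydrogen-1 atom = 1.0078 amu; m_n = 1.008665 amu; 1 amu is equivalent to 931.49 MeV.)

Mass defect = 160.4 MeV / (931.49 MeV/amu) = 0.1721972 amu
Constituent mass = 10(1.0078) + 10(1.008665) = 20.164650 amu
Atomic mass = 20.164650 − 0.1721972 = 19.9924528 amu ≈ 19.99245 amu (to 5 decimal places)

19.99245 amu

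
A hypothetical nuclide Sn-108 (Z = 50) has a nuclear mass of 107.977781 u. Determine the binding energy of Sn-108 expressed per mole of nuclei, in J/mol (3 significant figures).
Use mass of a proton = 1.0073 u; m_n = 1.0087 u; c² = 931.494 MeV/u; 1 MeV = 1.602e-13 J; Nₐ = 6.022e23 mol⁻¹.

Total constituent mass: 50 × 1.0073 + 58 × 1.0087 = 108.8696 u
Δm = 108.8696 − 107.977781 = 0.891819 u
Converting to energy: 0.891819 u × 931.494 MeV/u = 830.724 MeV
Per nucleus in joules: 830.724 MeV × 1.602e-13 J/MeV = 1.3308e-10 J
Per mole: 1.3308e-10 J × 6.022e23 mol⁻¹ = 8.0141e+13 J/mol

8.01e+13 J/mol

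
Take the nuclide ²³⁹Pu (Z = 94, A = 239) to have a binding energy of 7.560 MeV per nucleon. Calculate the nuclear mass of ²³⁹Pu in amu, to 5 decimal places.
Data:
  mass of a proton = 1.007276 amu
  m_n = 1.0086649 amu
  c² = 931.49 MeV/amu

Total binding energy = 239 × 7.560 = 1806.840 MeV
Mass defect = 1806.840 MeV / (931.49 MeV/amu) = 1.9397310 amu
Constituent mass = 94(1.007276) + 145(1.0086649) = 240.9403545 amu
Nuclear mass = 240.9403545 − 1.9397310 = 239.0006235 amu ≈ 239.00062 amu (to 5 decimal places)

239.00062 amu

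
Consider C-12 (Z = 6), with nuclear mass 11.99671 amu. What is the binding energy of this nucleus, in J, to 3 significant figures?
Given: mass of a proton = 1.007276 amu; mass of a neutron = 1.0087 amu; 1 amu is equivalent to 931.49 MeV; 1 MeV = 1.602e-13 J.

1.48e-11 J

Z = 6, so N = A − Z = 12 − 6 = 6.
Mass of separated nucleons = 6(1.007276) + 6(1.0087) = 6.043656 + 6.0522 = 12.095856 amu
Mass defect Δm = 12.095856 − 11.99671 = 0.099146 amu
Binding energy = Δm·c² = 0.099146 × 931.49 MeV/amu = 92.3535 MeV
In joules: 92.3535 MeV × 1.602e-13 J/MeV = 1.4795e-11 J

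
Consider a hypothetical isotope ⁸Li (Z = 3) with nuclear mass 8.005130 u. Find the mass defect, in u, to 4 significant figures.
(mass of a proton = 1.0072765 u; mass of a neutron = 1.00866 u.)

0.06000 u

With 3 protons and 5 neutrons (A = 8):
Total constituent mass: 3 × 1.0072765 + 5 × 1.00866 = 8.0651295 u
Mass defect Δm = 8.0651295 − 8.005130 = 0.0599995 u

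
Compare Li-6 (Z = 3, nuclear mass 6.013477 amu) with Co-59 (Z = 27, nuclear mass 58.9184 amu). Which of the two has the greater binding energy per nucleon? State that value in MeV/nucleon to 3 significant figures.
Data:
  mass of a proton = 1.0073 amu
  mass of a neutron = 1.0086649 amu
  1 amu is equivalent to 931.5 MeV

Co-59; 8.78 MeV/nucleon

Li-6: Σm = 3(1.0073) + 3(1.0086649) = 6.0478947 amu; Δm = 0.0344177 amu; E_B = 32.060 MeV; E_B/A = 5.343 MeV
Co-59: Σm = 27(1.0073) + 32(1.0086649) = 59.4743768 amu; Δm = 0.5559768 amu; E_B = 517.89 MeV; E_B/A = 8.778 MeV
Co-59 has the higher binding energy per nucleon, so it is the more tightly bound nucleus.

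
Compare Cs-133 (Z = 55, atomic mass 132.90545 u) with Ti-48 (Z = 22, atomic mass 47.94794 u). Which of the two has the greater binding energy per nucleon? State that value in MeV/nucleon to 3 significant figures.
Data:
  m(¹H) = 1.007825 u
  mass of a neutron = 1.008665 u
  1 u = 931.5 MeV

Cs-133: Σm = 55(1.007825) + 78(1.008665) = 134.106245 u; Δm = 1.200795 u; E_B = 1118.5 MeV; E_B/A = 8.410 MeV
Ti-48: Σm = 22(1.007825) + 26(1.008665) = 48.397440 u; Δm = 0.449500 u; E_B = 418.71 MeV; E_B/A = 8.723 MeV
Ti-48 has the higher binding energy per nucleon, so it is the more tightly bound nucleus.

Ti-48; 8.72 MeV/nucleon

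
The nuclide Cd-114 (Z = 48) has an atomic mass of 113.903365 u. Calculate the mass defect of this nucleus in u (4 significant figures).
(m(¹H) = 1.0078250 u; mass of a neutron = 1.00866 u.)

1.044 u

Mass of separated nucleons = 48(1.0078250) + 66(1.00866) = 48.3756000 + 66.57156 = 114.9471600 u
The mass defect is 114.9471600 − 113.903365 = 1.0437950 u.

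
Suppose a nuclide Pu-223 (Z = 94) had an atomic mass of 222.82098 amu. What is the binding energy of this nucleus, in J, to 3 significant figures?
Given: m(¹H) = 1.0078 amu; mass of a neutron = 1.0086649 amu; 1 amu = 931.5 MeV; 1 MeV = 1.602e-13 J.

With 94 protons and 129 neutrons (A = 223):
Mass of separated nucleons = 94(1.0078) + 129(1.0086649) = 94.7332 + 130.1177721 = 224.8509721 amu
Δm = 224.8509721 − 222.82098 = 2.0299921 amu
Converting to energy: 2.0299921 amu × 931.5 MeV/amu = 1890.94 MeV
In joules: 1890.94 MeV × 1.602e-13 J/MeV = 3.0293e-10 J

3.03e-10 J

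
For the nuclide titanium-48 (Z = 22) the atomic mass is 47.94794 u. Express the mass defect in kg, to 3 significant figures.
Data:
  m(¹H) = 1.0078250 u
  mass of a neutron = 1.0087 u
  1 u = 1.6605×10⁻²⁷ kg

7.48e-28 kg

With 22 protons and 26 neutrons (A = 48):
Σm = 22·m(¹H) + 26·m_n = 22.1721500 + 26.2262 = 48.3983500 u
Mass defect Δm = 48.3983500 − 47.94794 = 0.4504100 u
In SI units: 0.4504100 u × 1.6605×10⁻²⁷ kg/u = 7.4791e-28 kg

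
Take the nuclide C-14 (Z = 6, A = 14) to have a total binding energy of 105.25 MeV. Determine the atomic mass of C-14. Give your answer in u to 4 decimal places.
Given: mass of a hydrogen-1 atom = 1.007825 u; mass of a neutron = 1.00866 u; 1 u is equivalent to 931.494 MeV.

Mass defect = 105.25 MeV / (931.494 MeV/u) = 0.112991 u
Constituent mass = 6(1.007825) + 8(1.00866) = 14.116230 u
Atomic mass = 14.116230 − 0.112991 = 14.003239 u ≈ 14.0032 u (to 4 decimal places)

14.0032 u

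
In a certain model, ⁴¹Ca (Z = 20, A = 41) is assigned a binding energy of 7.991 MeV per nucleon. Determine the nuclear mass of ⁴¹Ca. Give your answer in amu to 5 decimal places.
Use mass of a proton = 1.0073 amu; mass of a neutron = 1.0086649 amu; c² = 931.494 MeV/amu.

Total binding energy = 41 × 7.991 = 327.631 MeV
Mass defect = 327.631 MeV / (931.494 MeV/amu) = 0.3517264 amu
Constituent mass = 20(1.0073) + 21(1.0086649) = 41.3279629 amu
Nuclear mass = 41.3279629 − 0.3517264 = 40.9762365 amu ≈ 40.97624 amu (to 5 decimal places)

40.97624 amu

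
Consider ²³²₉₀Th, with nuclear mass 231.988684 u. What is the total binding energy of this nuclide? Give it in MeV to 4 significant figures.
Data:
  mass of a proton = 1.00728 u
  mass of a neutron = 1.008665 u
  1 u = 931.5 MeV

1767 MeV

Total constituent mass: 90 × 1.00728 + 142 × 1.008665 = 233.885630 u
The mass defect is 233.885630 − 231.988684 = 1.896946 u.
E_B = 1.896946 × 931.5 = 1767.01 MeV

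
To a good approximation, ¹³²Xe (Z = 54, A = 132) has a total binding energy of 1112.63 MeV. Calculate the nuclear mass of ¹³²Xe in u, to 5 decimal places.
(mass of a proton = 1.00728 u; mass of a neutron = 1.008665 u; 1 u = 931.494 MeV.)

Mass defect = 1112.63 MeV / (931.494 MeV/u) = 1.1944575 u
Constituent mass = 54(1.00728) + 78(1.008665) = 133.068990 u
Nuclear mass = 133.068990 − 1.1944575 = 131.8745325 u ≈ 131.87453 u (to 5 decimal places)

131.87453 u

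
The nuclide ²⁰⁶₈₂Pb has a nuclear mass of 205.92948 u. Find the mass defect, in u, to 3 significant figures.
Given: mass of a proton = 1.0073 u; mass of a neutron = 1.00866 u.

Σm = 82·m_p + 124·m_n = 82.5986 + 125.07384 = 207.67244 u
Mass defect Δm = 207.67244 − 205.92948 = 1.74296 u

1.74 u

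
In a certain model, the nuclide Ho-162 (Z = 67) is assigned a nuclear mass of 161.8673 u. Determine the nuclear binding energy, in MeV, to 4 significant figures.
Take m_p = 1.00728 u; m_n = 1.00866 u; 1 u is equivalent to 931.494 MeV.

With 67 protons and 95 neutrons (A = 162):
Total constituent mass: 67 × 1.00728 + 95 × 1.00866 = 163.31046 u
Mass defect Δm = 163.31046 − 161.8673 = 1.44316 u
E_B = 1.44316 × 931.494 = 1344.29 MeV

1344 MeV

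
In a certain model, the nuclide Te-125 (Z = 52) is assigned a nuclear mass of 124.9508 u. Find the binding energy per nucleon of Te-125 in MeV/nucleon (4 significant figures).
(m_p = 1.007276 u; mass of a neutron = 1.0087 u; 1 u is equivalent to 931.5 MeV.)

7.919 MeV/nucleon

The nucleus contains 52 protons and 125 − 52 = 73 neutrons.
Mass of separated nucleons = 52(1.007276) + 73(1.0087) = 52.378352 + 73.6351 = 126.013452 u
Δm = 126.013452 − 124.9508 = 1.062652 u
Binding energy = Δm·c² = 1.062652 × 931.5 MeV/u = 989.860 MeV
Dividing by A = 125 gives 7.919 MeV per nucleon.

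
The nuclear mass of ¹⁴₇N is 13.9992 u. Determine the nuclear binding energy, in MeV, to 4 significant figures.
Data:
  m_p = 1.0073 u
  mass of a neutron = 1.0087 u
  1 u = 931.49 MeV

With 7 protons and 7 neutrons (A = 14):
Total constituent mass: 7 × 1.0073 + 7 × 1.0087 = 14.1120 u
Δm = 14.1120 − 13.9992 = 0.1128 u
Converting to energy: 0.1128 u × 931.49 MeV/u = 105.072 MeV

105.1 MeV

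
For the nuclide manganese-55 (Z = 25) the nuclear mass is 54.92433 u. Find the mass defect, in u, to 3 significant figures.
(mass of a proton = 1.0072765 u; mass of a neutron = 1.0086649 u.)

With 25 protons and 30 neutrons (A = 55):
Σm = 25·m_p + 30·m_n = 25.1819125 + 30.2599470 = 55.4418595 u
The mass defect is 55.4418595 − 54.92433 = 0.5175295 u.

0.518 u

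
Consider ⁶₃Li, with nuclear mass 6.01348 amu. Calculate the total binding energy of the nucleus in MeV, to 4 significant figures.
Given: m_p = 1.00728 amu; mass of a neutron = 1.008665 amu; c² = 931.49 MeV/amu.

Mass of separated nucleons = 3(1.00728) + 3(1.008665) = 3.02184 + 3.025995 = 6.047835 amu
The mass defect is 6.047835 − 6.01348 = 0.034355 amu.
Converting to energy: 0.034355 amu × 931.49 MeV/amu = 32.0013 MeV

32.00 MeV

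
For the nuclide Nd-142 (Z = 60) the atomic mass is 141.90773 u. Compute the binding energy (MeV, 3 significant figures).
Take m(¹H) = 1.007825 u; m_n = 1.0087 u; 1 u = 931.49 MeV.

The nucleus contains 60 protons and 142 − 60 = 82 neutrons.
Mass of separated nucleons = 60(1.007825) + 82(1.0087) = 60.469500 + 82.7134 = 143.182900 u
The mass defect is 143.182900 − 141.90773 = 1.275170 u.
Converting to energy: 1.275170 u × 931.49 MeV/u = 1187.81 MeV

1190 MeV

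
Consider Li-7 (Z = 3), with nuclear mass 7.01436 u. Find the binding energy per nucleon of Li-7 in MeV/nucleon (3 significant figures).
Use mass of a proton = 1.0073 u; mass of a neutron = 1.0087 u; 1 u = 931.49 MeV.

5.63 MeV/nucleon

Total constituent mass: 3 × 1.0073 + 4 × 1.0087 = 7.0567 u
Δm = 7.0567 − 7.01436 = 0.04234 u
Binding energy = Δm·c² = 0.04234 × 931.49 MeV/u = 39.4393 MeV
Dividing by A = 7 gives 5.634 MeV per nucleon.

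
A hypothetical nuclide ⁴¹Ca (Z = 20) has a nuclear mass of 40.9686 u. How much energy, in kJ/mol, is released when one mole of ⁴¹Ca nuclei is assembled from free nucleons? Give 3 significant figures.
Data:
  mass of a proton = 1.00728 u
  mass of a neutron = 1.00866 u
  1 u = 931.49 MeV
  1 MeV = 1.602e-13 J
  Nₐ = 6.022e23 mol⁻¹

3.22e+10 kJ/mol

Total constituent mass: 20 × 1.00728 + 21 × 1.00866 = 41.32746 u
The mass defect is 41.32746 − 40.9686 = 0.35886 u.
E_B = 0.35886 × 931.49 = 334.275 MeV
Per nucleus in joules: 334.275 MeV × 1.602e-13 J/MeV = 5.3551e-11 J
Per mole: 5.3551e-11 J × 6.022e23 mol⁻¹ = 3.2248e+13 J/mol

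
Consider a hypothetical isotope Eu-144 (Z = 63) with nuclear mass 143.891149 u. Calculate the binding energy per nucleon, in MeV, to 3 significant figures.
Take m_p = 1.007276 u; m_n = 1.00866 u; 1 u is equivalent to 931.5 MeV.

8.21 MeV/nucleon

Z = 63, so N = A − Z = 144 − 63 = 81.
Mass of separated nucleons = 63(1.007276) + 81(1.00866) = 63.458388 + 81.70146 = 145.159848 u
Δm = 145.159848 − 143.891149 = 1.268699 u
E_B = 1.268699 × 931.5 = 1181.79 MeV
Per nucleon: 1181.79 / 144 = 8.207 MeV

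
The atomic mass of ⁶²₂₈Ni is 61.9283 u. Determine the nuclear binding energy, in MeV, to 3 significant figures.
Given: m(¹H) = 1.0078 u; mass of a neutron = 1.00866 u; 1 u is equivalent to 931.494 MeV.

544 MeV

Total constituent mass: 28 × 1.0078 + 34 × 1.00866 = 62.51284 u
The mass defect is 62.51284 − 61.9283 = 0.58454 u.
E_B = 0.58454 × 931.494 = 544.496 MeV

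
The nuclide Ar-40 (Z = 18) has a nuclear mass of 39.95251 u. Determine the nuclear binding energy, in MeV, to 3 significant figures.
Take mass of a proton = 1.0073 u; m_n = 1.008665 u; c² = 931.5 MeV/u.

With 18 protons and 22 neutrons (A = 40):
Total constituent mass: 18 × 1.0073 + 22 × 1.008665 = 40.322030 u
Δm = 40.322030 − 39.95251 = 0.369520 u
Binding energy = Δm·c² = 0.369520 × 931.5 MeV/u = 344.208 MeV

344 MeV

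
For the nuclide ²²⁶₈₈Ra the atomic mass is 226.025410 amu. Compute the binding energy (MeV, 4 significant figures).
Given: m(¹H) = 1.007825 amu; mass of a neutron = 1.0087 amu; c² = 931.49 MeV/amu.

1736 MeV

With 88 protons and 138 neutrons (A = 226):
Mass of separated nucleons = 88(1.007825) + 138(1.0087) = 88.688600 + 139.2006 = 227.889200 amu
Mass defect Δm = 227.889200 − 226.025410 = 1.863790 amu
E_B = 1.863790 × 931.49 = 1736.10 MeV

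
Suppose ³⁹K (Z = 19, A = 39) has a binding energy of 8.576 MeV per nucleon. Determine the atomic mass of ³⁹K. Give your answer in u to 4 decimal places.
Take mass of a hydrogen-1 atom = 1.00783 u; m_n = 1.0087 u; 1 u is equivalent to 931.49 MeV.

38.9637 u

Total binding energy = 39 × 8.576 = 334.464 MeV
Mass defect = 334.464 MeV / (931.49 MeV/u) = 0.359063 u
Constituent mass = 19(1.00783) + 20(1.0087) = 39.32277 u
Atomic mass = 39.32277 − 0.359063 = 38.963707 u ≈ 38.9637 u (to 4 decimal places)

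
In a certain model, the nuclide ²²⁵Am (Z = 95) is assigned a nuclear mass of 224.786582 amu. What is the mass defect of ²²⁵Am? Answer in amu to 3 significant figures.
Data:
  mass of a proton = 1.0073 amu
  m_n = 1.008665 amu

2.03 amu

Mass of separated nucleons = 95(1.0073) + 130(1.008665) = 95.6935 + 131.126450 = 226.819950 amu
Mass defect Δm = 226.819950 − 224.786582 = 2.033368 amu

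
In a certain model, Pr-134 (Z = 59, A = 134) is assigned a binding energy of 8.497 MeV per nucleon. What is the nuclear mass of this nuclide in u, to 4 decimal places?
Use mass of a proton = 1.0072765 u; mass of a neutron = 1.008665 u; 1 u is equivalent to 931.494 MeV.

133.8569 u

Total binding energy = 134 × 8.497 = 1138.598 MeV
Mass defect = 1138.598 MeV / (931.494 MeV/u) = 1.222335 u
Constituent mass = 59(1.0072765) + 75(1.008665) = 135.0791885 u
Nuclear mass = 135.0791885 − 1.222335 = 133.8568535 u ≈ 133.8569 u (to 4 decimal places)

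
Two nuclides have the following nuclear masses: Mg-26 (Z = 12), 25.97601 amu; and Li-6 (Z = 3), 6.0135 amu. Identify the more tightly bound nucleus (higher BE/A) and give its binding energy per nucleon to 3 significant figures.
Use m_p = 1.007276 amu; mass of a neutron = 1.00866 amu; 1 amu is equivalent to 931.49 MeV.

Mg-26; 8.33 MeV/nucleon

Mg-26: Σm = 12(1.007276) + 14(1.00866) = 26.208552 amu; Δm = 0.232542 amu; E_B = 216.61 MeV; E_B/A = 8.331 MeV
Li-6: Σm = 3(1.007276) + 3(1.00866) = 6.047808 amu; Δm = 0.034308 amu; E_B = 31.958 MeV; E_B/A = 5.326 MeV
Mg-26 has the higher binding energy per nucleon, so it is the more tightly bound nucleus.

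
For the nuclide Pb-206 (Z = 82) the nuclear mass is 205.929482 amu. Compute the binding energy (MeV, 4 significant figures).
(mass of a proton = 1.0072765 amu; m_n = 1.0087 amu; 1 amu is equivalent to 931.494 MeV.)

1626 MeV

Total constituent mass: 82 × 1.0072765 + 124 × 1.0087 = 207.6754730 amu
The mass defect is 207.6754730 − 205.929482 = 1.7459910 amu.
E_B = 1.7459910 × 931.494 = 1626.38 MeV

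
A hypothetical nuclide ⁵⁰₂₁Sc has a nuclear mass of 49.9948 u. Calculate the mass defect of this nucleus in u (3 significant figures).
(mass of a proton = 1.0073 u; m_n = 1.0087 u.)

0.411 u

With 21 protons and 29 neutrons (A = 50):
Mass of separated nucleons = 21(1.0073) + 29(1.0087) = 21.1533 + 29.2523 = 50.4056 u
The mass defect is 50.4056 − 49.9948 = 0.4108 u.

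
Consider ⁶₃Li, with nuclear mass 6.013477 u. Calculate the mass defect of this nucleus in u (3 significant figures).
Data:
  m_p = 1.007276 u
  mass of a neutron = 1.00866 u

0.0343 u

Z = 3, so N = A − Z = 6 − 3 = 3.
Mass of separated nucleons = 3(1.007276) + 3(1.00866) = 3.021828 + 3.02598 = 6.047808 u
Δm = 6.047808 − 6.013477 = 0.034331 u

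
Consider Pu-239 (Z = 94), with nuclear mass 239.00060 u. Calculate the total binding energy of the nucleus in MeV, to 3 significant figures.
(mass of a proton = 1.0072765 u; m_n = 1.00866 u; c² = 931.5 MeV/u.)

1810 MeV

The nucleus contains 94 protons and 239 − 94 = 145 neutrons.
Mass of separated nucleons = 94(1.0072765) + 145(1.00866) = 94.6839910 + 146.25570 = 240.9396910 u
The mass defect is 240.9396910 − 239.00060 = 1.9390910 u.
Binding energy = Δm·c² = 1.9390910 × 931.5 MeV/u = 1806.26 MeV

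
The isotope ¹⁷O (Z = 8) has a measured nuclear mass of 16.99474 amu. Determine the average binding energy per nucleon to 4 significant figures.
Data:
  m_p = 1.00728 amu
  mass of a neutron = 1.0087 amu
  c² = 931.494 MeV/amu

Total constituent mass: 8 × 1.00728 + 9 × 1.0087 = 17.13654 amu
Δm = 17.13654 − 16.99474 = 0.14180 amu
Binding energy = Δm·c² = 0.14180 × 931.494 MeV/amu = 132.086 MeV
BE/A = 132.086 MeV / 17 = 7.770 MeV/nucleon

7.770 MeV/nucleon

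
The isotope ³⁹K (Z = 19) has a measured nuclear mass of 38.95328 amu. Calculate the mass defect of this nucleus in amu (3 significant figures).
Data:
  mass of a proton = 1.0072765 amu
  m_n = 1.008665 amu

0.358 amu

Σm = 19·m_p + 20·m_n = 19.1382535 + 20.173300 = 39.3115535 amu
The mass defect is 39.3115535 − 38.95328 = 0.3582735 amu.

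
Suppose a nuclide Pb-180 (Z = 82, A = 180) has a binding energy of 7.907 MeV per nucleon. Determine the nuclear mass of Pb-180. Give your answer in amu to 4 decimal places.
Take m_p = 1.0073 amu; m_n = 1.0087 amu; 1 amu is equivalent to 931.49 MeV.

179.9233 amu

Total binding energy = 180 × 7.907 = 1423.260 MeV
Mass defect = 1423.260 MeV / (931.49 MeV/amu) = 1.527939 amu
Constituent mass = 82(1.0073) + 98(1.0087) = 181.4512 amu
Nuclear mass = 181.4512 − 1.527939 = 179.923261 amu ≈ 179.9233 amu (to 4 decimal places)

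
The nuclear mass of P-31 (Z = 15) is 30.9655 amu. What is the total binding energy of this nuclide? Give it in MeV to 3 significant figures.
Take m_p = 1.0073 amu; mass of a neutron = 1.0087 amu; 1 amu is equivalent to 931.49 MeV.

The nucleus contains 15 protons and 31 − 15 = 16 neutrons.
Total constituent mass: 15 × 1.0073 + 16 × 1.0087 = 31.2487 amu
The mass defect is 31.2487 − 30.9655 = 0.2832 amu.
Binding energy = Δm·c² = 0.2832 × 931.49 MeV/amu = 263.798 MeV

264 MeV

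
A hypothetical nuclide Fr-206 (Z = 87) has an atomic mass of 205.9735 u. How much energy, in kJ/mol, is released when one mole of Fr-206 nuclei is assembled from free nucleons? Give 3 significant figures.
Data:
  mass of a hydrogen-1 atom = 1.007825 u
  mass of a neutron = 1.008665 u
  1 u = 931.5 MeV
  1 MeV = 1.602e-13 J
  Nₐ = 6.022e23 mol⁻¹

1.56e+11 kJ/mol

With 87 protons and 119 neutrons (A = 206):
Mass of separated nucleons = 87(1.007825) + 119(1.008665) = 87.680775 + 120.031135 = 207.711910 u
The mass defect is 207.711910 − 205.9735 = 1.738410 u.
Converting to energy: 1.738410 u × 931.5 MeV/u = 1619.33 MeV
Per nucleus in joules: 1619.33 MeV × 1.602e-13 J/MeV = 2.5942e-10 J
Per mole: 2.5942e-10 J × 6.022e23 mol⁻¹ = 1.5622e+14 J/mol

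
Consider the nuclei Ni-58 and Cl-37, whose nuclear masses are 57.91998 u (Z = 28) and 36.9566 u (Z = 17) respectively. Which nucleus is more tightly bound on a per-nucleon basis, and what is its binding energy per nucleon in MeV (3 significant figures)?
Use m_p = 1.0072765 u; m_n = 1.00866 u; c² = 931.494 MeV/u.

Ni-58; 8.73 MeV/nucleon

Ni-58: Σm = 28(1.0072765) + 30(1.00866) = 58.4635420 u; Δm = 0.5435620 u; E_B = 506.32 MeV; E_B/A = 8.730 MeV
Cl-37: Σm = 17(1.0072765) + 20(1.00866) = 37.2969005 u; Δm = 0.3403005 u; E_B = 316.99 MeV; E_B/A = 8.567 MeV
Ni-58 has the higher binding energy per nucleon, so it is the more tightly bound nucleus.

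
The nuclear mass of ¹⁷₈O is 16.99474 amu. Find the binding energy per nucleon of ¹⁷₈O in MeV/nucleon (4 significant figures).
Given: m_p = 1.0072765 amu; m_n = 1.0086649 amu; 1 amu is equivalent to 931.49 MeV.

7.751 MeV/nucleon

The nucleus contains 8 protons and 17 − 8 = 9 neutrons.
Mass of separated nucleons = 8(1.0072765) + 9(1.0086649) = 8.0582120 + 9.0779841 = 17.1361961 amu
Δm = 17.1361961 − 16.99474 = 0.1414561 amu
E_B = 0.1414561 × 931.49 = 131.765 MeV
Per nucleon: 131.765 / 17 = 7.751 MeV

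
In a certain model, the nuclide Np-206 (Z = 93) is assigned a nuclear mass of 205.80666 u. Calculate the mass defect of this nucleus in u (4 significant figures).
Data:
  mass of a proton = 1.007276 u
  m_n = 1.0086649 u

Z = 93, so N = A − Z = 206 − 93 = 113.
Total constituent mass: 93 × 1.007276 + 113 × 1.0086649 = 207.6558017 u
Mass defect Δm = 207.6558017 − 205.80666 = 1.8491417 u

1.849 u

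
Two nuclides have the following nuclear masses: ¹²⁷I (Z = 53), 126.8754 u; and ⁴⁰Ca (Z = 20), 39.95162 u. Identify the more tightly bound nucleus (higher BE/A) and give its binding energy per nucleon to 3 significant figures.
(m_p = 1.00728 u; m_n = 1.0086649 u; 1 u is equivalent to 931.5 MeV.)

¹²⁷I: Σm = 53(1.00728) + 74(1.0086649) = 128.0270426 u; Δm = 1.1516426 u; E_B = 1072.8 MeV; E_B/A = 8.447 MeV
⁴⁰Ca: Σm = 20(1.00728) + 20(1.0086649) = 40.3188980 u; Δm = 0.3672780 u; E_B = 342.12 MeV; E_B/A = 8.553 MeV
⁴⁰Ca has the higher binding energy per nucleon, so it is the more tightly bound nucleus.

⁴⁰Ca; 8.55 MeV/nucleon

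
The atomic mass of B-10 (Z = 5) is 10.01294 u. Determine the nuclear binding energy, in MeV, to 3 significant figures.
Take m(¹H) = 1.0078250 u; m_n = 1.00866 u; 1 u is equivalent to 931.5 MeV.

Z = 5, so N = A − Z = 10 − 5 = 5.
Mass of separated nucleons = 5(1.0078250) + 5(1.00866) = 5.0391250 + 5.04330 = 10.0824250 u
Mass defect Δm = 10.0824250 − 10.01294 = 0.0694850 u
E_B = 0.0694850 × 931.5 = 64.7253 MeV

64.7 MeV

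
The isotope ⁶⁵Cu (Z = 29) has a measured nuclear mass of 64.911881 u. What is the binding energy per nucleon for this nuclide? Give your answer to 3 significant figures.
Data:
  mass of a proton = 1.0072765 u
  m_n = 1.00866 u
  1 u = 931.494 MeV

Z = 29, so N = A − Z = 65 − 29 = 36.
Σm = 29·m_p + 36·m_n = 29.2110185 + 36.31176 = 65.5227785 u
The mass defect is 65.5227785 − 64.911881 = 0.6108975 u.
Converting to energy: 0.6108975 u × 931.494 MeV/u = 569.047 MeV
BE/A = 569.047 MeV / 65 = 8.7546 MeV/nucleon

8.75 MeV/nucleon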